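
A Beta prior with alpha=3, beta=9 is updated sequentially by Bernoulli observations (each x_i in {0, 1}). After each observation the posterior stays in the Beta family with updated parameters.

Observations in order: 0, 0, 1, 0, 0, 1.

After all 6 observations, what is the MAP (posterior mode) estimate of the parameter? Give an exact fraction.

obs 1: x=0 → posterior Beta(3, 10)
obs 2: x=0 → posterior Beta(3, 11)
obs 3: x=1 → posterior Beta(4, 11)
obs 4: x=0 → posterior Beta(4, 12)
obs 5: x=0 → posterior Beta(4, 13)
obs 6: x=1 → posterior Beta(5, 13)

1/4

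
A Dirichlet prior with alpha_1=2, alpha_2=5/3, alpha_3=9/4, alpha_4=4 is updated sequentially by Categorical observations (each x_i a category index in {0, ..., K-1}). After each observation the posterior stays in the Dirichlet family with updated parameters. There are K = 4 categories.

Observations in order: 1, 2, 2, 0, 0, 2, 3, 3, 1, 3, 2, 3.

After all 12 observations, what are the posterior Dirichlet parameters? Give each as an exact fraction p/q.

obs 1: x=1 → posterior Dirichlet(2, 8/3, 9/4, 4)
obs 2: x=2 → posterior Dirichlet(2, 8/3, 13/4, 4)
obs 3: x=2 → posterior Dirichlet(2, 8/3, 17/4, 4)
obs 4: x=0 → posterior Dirichlet(3, 8/3, 17/4, 4)
obs 5: x=0 → posterior Dirichlet(4, 8/3, 17/4, 4)
obs 6: x=2 → posterior Dirichlet(4, 8/3, 21/4, 4)
obs 7: x=3 → posterior Dirichlet(4, 8/3, 21/4, 5)
obs 8: x=3 → posterior Dirichlet(4, 8/3, 21/4, 6)
obs 9: x=1 → posterior Dirichlet(4, 11/3, 21/4, 6)
obs 10: x=3 → posterior Dirichlet(4, 11/3, 21/4, 7)
obs 11: x=2 → posterior Dirichlet(4, 11/3, 25/4, 7)
obs 12: x=3 → posterior Dirichlet(4, 11/3, 25/4, 8)

alpha_1=4, alpha_2=11/3, alpha_3=25/4, alpha_4=8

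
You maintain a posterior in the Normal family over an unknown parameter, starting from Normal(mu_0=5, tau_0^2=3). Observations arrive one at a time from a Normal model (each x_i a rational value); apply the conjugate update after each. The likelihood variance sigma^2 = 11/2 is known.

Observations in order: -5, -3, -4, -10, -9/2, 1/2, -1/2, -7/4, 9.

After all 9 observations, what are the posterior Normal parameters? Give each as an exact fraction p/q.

obs 1: x=-5 → posterior Normal(25/17, 33/17)
obs 2: x=-3 → posterior Normal(7/23, 33/23)
obs 3: x=-4 → posterior Normal(-17/29, 33/29)
obs 4: x=-10 → posterior Normal(-11/5, 33/35)
obs 5: x=-9/2 → posterior Normal(-104/41, 33/41)
obs 6: x=1/2 → posterior Normal(-101/47, 33/47)
obs 7: x=-1/2 → posterior Normal(-104/53, 33/53)
obs 8: x=-7/4 → posterior Normal(-229/118, 33/59)
obs 9: x=9 → posterior Normal(-121/130, 33/65)

mu_0=-121/130, tau_0^2=33/65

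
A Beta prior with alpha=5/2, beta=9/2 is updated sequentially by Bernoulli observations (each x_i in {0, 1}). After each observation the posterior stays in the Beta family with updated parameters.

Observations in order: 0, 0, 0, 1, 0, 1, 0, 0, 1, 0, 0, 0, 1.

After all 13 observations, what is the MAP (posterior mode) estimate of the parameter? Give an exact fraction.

obs 1: x=0 → posterior Beta(5/2, 11/2)
obs 2: x=0 → posterior Beta(5/2, 13/2)
obs 3: x=0 → posterior Beta(5/2, 15/2)
obs 4: x=1 → posterior Beta(7/2, 15/2)
obs 5: x=0 → posterior Beta(7/2, 17/2)
obs 6: x=1 → posterior Beta(9/2, 17/2)
obs 7: x=0 → posterior Beta(9/2, 19/2)
obs 8: x=0 → posterior Beta(9/2, 21/2)
obs 9: x=1 → posterior Beta(11/2, 21/2)
obs 10: x=0 → posterior Beta(11/2, 23/2)
obs 11: x=0 → posterior Beta(11/2, 25/2)
obs 12: x=0 → posterior Beta(11/2, 27/2)
obs 13: x=1 → posterior Beta(13/2, 27/2)

11/36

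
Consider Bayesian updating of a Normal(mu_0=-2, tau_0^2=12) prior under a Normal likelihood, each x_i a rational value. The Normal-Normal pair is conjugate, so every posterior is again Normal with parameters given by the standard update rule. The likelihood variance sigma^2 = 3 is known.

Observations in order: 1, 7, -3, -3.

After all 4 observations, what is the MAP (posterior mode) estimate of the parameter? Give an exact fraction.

obs 1: x=1 → posterior Normal(2/5, 12/5)
obs 2: x=7 → posterior Normal(10/3, 4/3)
obs 3: x=-3 → posterior Normal(18/13, 12/13)
obs 4: x=-3 → posterior Normal(6/17, 12/17)

6/17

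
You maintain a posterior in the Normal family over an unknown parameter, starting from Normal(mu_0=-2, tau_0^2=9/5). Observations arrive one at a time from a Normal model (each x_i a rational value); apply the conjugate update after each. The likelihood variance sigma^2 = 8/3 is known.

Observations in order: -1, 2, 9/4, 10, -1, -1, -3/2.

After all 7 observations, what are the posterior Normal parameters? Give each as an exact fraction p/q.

obs 1: x=-1 → posterior Normal(-107/67, 72/67)
obs 2: x=2 → posterior Normal(-53/94, 36/47)
obs 3: x=9/4 → posterior Normal(31/484, 72/121)
obs 4: x=10 → posterior Normal(1111/592, 18/37)
obs 5: x=-1 → posterior Normal(1003/700, 72/175)
obs 6: x=-1 → posterior Normal(895/808, 36/101)
obs 7: x=-3/2 → posterior Normal(733/916, 72/229)

mu_0=733/916, tau_0^2=72/229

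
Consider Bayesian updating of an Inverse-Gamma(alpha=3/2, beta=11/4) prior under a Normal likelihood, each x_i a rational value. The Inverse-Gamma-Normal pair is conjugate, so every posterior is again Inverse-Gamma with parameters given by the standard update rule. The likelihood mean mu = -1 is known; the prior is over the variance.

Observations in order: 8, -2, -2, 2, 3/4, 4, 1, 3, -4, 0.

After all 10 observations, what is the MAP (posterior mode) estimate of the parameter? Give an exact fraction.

obs 1: x=8 → posterior Inverse-Gamma(2, 173/4)
obs 2: x=-2 → posterior Inverse-Gamma(5/2, 175/4)
obs 3: x=-2 → posterior Inverse-Gamma(3, 177/4)
obs 4: x=2 → posterior Inverse-Gamma(7/2, 195/4)
obs 5: x=3/4 → posterior Inverse-Gamma(4, 1609/32)
obs 6: x=4 → posterior Inverse-Gamma(9/2, 2009/32)
obs 7: x=1 → posterior Inverse-Gamma(5, 2073/32)
obs 8: x=3 → posterior Inverse-Gamma(11/2, 2329/32)
obs 9: x=-4 → posterior Inverse-Gamma(6, 2473/32)
obs 10: x=0 → posterior Inverse-Gamma(13/2, 2489/32)

2489/240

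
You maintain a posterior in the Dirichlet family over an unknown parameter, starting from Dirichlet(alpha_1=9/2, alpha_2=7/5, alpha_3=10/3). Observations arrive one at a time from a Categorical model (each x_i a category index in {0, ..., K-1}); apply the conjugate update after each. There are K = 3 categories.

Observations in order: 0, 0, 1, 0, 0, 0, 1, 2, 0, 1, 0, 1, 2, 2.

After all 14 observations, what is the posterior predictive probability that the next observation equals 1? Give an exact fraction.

162/697

obs 1: x=0 → posterior Dirichlet(11/2, 7/5, 10/3)
obs 2: x=0 → posterior Dirichlet(13/2, 7/5, 10/3)
obs 3: x=1 → posterior Dirichlet(13/2, 12/5, 10/3)
obs 4: x=0 → posterior Dirichlet(15/2, 12/5, 10/3)
obs 5: x=0 → posterior Dirichlet(17/2, 12/5, 10/3)
obs 6: x=0 → posterior Dirichlet(19/2, 12/5, 10/3)
obs 7: x=1 → posterior Dirichlet(19/2, 17/5, 10/3)
obs 8: x=2 → posterior Dirichlet(19/2, 17/5, 13/3)
obs 9: x=0 → posterior Dirichlet(21/2, 17/5, 13/3)
obs 10: x=1 → posterior Dirichlet(21/2, 22/5, 13/3)
obs 11: x=0 → posterior Dirichlet(23/2, 22/5, 13/3)
obs 12: x=1 → posterior Dirichlet(23/2, 27/5, 13/3)
obs 13: x=2 → posterior Dirichlet(23/2, 27/5, 16/3)
obs 14: x=2 → posterior Dirichlet(23/2, 27/5, 19/3)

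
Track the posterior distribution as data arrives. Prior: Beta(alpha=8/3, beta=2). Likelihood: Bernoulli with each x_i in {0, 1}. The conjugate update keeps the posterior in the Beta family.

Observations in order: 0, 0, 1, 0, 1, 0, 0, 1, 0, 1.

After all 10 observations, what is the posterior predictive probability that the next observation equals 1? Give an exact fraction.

obs 1: x=0 → posterior Beta(8/3, 3)
obs 2: x=0 → posterior Beta(8/3, 4)
obs 3: x=1 → posterior Beta(11/3, 4)
obs 4: x=0 → posterior Beta(11/3, 5)
obs 5: x=1 → posterior Beta(14/3, 5)
obs 6: x=0 → posterior Beta(14/3, 6)
obs 7: x=0 → posterior Beta(14/3, 7)
obs 8: x=1 → posterior Beta(17/3, 7)
obs 9: x=0 → posterior Beta(17/3, 8)
obs 10: x=1 → posterior Beta(20/3, 8)

5/11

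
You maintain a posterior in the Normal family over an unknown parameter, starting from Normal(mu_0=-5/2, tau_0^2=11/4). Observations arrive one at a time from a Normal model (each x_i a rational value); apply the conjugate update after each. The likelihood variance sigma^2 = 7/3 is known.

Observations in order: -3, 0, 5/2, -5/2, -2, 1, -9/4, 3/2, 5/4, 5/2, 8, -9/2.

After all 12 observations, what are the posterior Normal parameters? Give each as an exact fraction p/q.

obs 1: x=-3 → posterior Normal(-169/61, 77/61)
obs 2: x=0 → posterior Normal(-169/94, 77/94)
obs 3: x=5/2 → posterior Normal(-173/254, 77/127)
obs 4: x=-5/2 → posterior Normal(-169/160, 77/160)
obs 5: x=-2 → posterior Normal(-235/193, 77/193)
obs 6: x=1 → posterior Normal(-101/113, 77/226)
obs 7: x=-9/4 → posterior Normal(-1105/1036, 11/37)
obs 8: x=3/2 → posterior Normal(-907/1168, 77/292)
obs 9: x=5/4 → posterior Normal(-371/650, 77/325)
obs 10: x=5/2 → posterior Normal(-103/358, 77/358)
obs 11: x=8 → posterior Normal(7/17, 77/391)
obs 12: x=-9/2 → posterior Normal(25/848, 77/424)

mu_0=25/848, tau_0^2=77/424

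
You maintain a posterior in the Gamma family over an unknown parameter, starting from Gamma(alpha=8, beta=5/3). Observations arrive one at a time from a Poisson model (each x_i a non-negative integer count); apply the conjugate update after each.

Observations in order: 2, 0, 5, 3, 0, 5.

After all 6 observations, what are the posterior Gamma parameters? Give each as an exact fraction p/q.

alpha=23, beta=23/3

obs 1: x=2 → posterior Gamma(10, 8/3)
obs 2: x=0 → posterior Gamma(10, 11/3)
obs 3: x=5 → posterior Gamma(15, 14/3)
obs 4: x=3 → posterior Gamma(18, 17/3)
obs 5: x=0 → posterior Gamma(18, 20/3)
obs 6: x=5 → posterior Gamma(23, 23/3)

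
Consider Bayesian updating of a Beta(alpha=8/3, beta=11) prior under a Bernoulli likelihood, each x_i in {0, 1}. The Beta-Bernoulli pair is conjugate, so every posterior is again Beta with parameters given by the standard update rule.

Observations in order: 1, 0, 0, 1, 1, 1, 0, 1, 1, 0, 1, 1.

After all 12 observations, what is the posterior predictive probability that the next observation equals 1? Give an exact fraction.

obs 1: x=1 → posterior Beta(11/3, 11)
obs 2: x=0 → posterior Beta(11/3, 12)
obs 3: x=0 → posterior Beta(11/3, 13)
obs 4: x=1 → posterior Beta(14/3, 13)
obs 5: x=1 → posterior Beta(17/3, 13)
obs 6: x=1 → posterior Beta(20/3, 13)
obs 7: x=0 → posterior Beta(20/3, 14)
obs 8: x=1 → posterior Beta(23/3, 14)
obs 9: x=1 → posterior Beta(26/3, 14)
obs 10: x=0 → posterior Beta(26/3, 15)
obs 11: x=1 → posterior Beta(29/3, 15)
obs 12: x=1 → posterior Beta(32/3, 15)

32/77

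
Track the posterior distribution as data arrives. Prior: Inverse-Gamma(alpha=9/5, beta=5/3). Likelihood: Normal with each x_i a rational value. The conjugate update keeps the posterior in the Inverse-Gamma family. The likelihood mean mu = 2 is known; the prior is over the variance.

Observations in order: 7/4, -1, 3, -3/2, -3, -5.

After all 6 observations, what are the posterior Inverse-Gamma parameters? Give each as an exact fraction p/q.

alpha=24/5, beta=4783/96

obs 1: x=7/4 → posterior Inverse-Gamma(23/10, 163/96)
obs 2: x=-1 → posterior Inverse-Gamma(14/5, 595/96)
obs 3: x=3 → posterior Inverse-Gamma(33/10, 643/96)
obs 4: x=-3/2 → posterior Inverse-Gamma(19/5, 1231/96)
obs 5: x=-3 → posterior Inverse-Gamma(43/10, 2431/96)
obs 6: x=-5 → posterior Inverse-Gamma(24/5, 4783/96)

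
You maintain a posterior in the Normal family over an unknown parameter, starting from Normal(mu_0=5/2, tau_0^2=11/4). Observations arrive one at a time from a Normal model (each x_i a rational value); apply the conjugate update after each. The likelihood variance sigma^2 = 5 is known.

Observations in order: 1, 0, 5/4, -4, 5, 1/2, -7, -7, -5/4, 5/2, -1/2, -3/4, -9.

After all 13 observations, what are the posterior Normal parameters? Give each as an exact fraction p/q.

mu_0=-647/652, tau_0^2=55/163

obs 1: x=1 → posterior Normal(61/31, 55/31)
obs 2: x=0 → posterior Normal(61/42, 55/42)
obs 3: x=5/4 → posterior Normal(299/212, 55/53)
obs 4: x=-4 → posterior Normal(123/256, 55/64)
obs 5: x=5 → posterior Normal(343/300, 11/15)
obs 6: x=1/2 → posterior Normal(365/344, 55/86)
obs 7: x=-7 → posterior Normal(57/388, 55/97)
obs 8: x=-7 → posterior Normal(-251/432, 55/108)
obs 9: x=-5/4 → posterior Normal(-9/14, 55/119)
obs 10: x=5/2 → posterior Normal(-49/130, 11/26)
obs 11: x=-1/2 → posterior Normal(-109/282, 55/141)
obs 12: x=-3/4 → posterior Normal(-251/608, 55/152)
obs 13: x=-9 → posterior Normal(-647/652, 55/163)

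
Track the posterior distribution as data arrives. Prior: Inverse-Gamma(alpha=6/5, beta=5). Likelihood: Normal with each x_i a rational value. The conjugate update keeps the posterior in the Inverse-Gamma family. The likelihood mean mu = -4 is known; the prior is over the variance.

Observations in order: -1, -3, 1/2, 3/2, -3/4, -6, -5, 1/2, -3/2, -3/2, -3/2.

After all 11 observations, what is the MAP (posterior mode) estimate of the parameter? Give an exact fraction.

10005/1232

obs 1: x=-1 → posterior Inverse-Gamma(17/10, 19/2)
obs 2: x=-3 → posterior Inverse-Gamma(11/5, 10)
obs 3: x=1/2 → posterior Inverse-Gamma(27/10, 161/8)
obs 4: x=3/2 → posterior Inverse-Gamma(16/5, 141/4)
obs 5: x=-3/4 → posterior Inverse-Gamma(37/10, 1297/32)
obs 6: x=-6 → posterior Inverse-Gamma(21/5, 1361/32)
obs 7: x=-5 → posterior Inverse-Gamma(47/10, 1377/32)
obs 8: x=1/2 → posterior Inverse-Gamma(26/5, 1701/32)
obs 9: x=-3/2 → posterior Inverse-Gamma(57/10, 1801/32)
obs 10: x=-3/2 → posterior Inverse-Gamma(31/5, 1901/32)
obs 11: x=-3/2 → posterior Inverse-Gamma(67/10, 2001/32)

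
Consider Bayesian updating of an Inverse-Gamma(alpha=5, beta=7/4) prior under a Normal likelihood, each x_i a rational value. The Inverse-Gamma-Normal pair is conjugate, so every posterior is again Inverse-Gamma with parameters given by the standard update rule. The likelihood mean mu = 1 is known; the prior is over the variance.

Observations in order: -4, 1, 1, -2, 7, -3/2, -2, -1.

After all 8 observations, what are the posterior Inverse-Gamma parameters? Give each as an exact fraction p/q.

alpha=9, beta=371/8

obs 1: x=-4 → posterior Inverse-Gamma(11/2, 57/4)
obs 2: x=1 → posterior Inverse-Gamma(6, 57/4)
obs 3: x=1 → posterior Inverse-Gamma(13/2, 57/4)
obs 4: x=-2 → posterior Inverse-Gamma(7, 75/4)
obs 5: x=7 → posterior Inverse-Gamma(15/2, 147/4)
obs 6: x=-3/2 → posterior Inverse-Gamma(8, 319/8)
obs 7: x=-2 → posterior Inverse-Gamma(17/2, 355/8)
obs 8: x=-1 → posterior Inverse-Gamma(9, 371/8)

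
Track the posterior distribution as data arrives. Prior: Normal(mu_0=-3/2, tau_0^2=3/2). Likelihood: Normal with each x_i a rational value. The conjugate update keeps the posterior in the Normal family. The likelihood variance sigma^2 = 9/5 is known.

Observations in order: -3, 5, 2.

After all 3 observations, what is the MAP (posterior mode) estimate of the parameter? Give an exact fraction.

obs 1: x=-3 → posterior Normal(-24/11, 9/11)
obs 2: x=5 → posterior Normal(1/16, 9/16)
obs 3: x=2 → posterior Normal(11/21, 3/7)

11/21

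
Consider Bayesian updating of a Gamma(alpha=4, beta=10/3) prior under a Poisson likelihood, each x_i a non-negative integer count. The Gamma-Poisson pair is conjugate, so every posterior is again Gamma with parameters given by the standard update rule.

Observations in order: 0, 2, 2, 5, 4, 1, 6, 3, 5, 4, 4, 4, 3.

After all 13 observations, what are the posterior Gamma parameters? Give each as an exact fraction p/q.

alpha=47, beta=49/3

obs 1: x=0 → posterior Gamma(4, 13/3)
obs 2: x=2 → posterior Gamma(6, 16/3)
obs 3: x=2 → posterior Gamma(8, 19/3)
obs 4: x=5 → posterior Gamma(13, 22/3)
obs 5: x=4 → posterior Gamma(17, 25/3)
obs 6: x=1 → posterior Gamma(18, 28/3)
obs 7: x=6 → posterior Gamma(24, 31/3)
obs 8: x=3 → posterior Gamma(27, 34/3)
obs 9: x=5 → posterior Gamma(32, 37/3)
obs 10: x=4 → posterior Gamma(36, 40/3)
obs 11: x=4 → posterior Gamma(40, 43/3)
obs 12: x=4 → posterior Gamma(44, 46/3)
obs 13: x=3 → posterior Gamma(47, 49/3)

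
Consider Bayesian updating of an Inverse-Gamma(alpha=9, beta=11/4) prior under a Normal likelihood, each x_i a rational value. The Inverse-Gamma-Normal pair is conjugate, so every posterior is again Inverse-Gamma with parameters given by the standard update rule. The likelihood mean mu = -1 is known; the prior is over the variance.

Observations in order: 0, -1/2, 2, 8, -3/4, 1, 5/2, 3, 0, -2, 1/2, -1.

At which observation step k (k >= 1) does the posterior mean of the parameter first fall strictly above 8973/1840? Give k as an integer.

k = 7

obs 1: x=0 → posterior Inverse-Gamma(19/2, 13/4)
obs 2: x=-1/2 → posterior Inverse-Gamma(10, 27/8)
obs 3: x=2 → posterior Inverse-Gamma(21/2, 63/8)
obs 4: x=8 → posterior Inverse-Gamma(11, 387/8)
obs 5: x=-3/4 → posterior Inverse-Gamma(23/2, 1549/32)
obs 6: x=1 → posterior Inverse-Gamma(12, 1613/32)
obs 7: x=5/2 → posterior Inverse-Gamma(25/2, 1809/32)
obs 8: x=3 → posterior Inverse-Gamma(13, 2065/32)
obs 9: x=0 → posterior Inverse-Gamma(27/2, 2081/32)
obs 10: x=-2 → posterior Inverse-Gamma(14, 2097/32)
obs 11: x=1/2 → posterior Inverse-Gamma(29/2, 2133/32)
obs 12: x=-1 → posterior Inverse-Gamma(15, 2133/32)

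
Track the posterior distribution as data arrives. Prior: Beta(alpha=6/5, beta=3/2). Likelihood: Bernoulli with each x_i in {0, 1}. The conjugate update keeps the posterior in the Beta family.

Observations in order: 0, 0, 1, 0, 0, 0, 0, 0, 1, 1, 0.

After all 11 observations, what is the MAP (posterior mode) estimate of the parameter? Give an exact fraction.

32/117

obs 1: x=0 → posterior Beta(6/5, 5/2)
obs 2: x=0 → posterior Beta(6/5, 7/2)
obs 3: x=1 → posterior Beta(11/5, 7/2)
obs 4: x=0 → posterior Beta(11/5, 9/2)
obs 5: x=0 → posterior Beta(11/5, 11/2)
obs 6: x=0 → posterior Beta(11/5, 13/2)
obs 7: x=0 → posterior Beta(11/5, 15/2)
obs 8: x=0 → posterior Beta(11/5, 17/2)
obs 9: x=1 → posterior Beta(16/5, 17/2)
obs 10: x=1 → posterior Beta(21/5, 17/2)
obs 11: x=0 → posterior Beta(21/5, 19/2)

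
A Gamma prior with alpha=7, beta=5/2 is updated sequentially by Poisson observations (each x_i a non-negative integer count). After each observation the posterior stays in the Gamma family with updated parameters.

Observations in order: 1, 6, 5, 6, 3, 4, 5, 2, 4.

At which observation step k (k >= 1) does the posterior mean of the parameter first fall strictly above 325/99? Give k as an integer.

k = 3

obs 1: x=1 → posterior Gamma(8, 7/2)
obs 2: x=6 → posterior Gamma(14, 9/2)
obs 3: x=5 → posterior Gamma(19, 11/2)
obs 4: x=6 → posterior Gamma(25, 13/2)
obs 5: x=3 → posterior Gamma(28, 15/2)
obs 6: x=4 → posterior Gamma(32, 17/2)
obs 7: x=5 → posterior Gamma(37, 19/2)
obs 8: x=2 → posterior Gamma(39, 21/2)
obs 9: x=4 → posterior Gamma(43, 23/2)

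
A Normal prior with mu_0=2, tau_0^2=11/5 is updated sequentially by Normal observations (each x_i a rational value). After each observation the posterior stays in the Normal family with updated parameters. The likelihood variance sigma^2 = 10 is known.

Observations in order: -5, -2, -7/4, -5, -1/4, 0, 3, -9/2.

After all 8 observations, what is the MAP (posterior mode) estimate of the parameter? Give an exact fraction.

-47/92

obs 1: x=-5 → posterior Normal(45/61, 110/61)
obs 2: x=-2 → posterior Normal(23/72, 55/36)
obs 3: x=-7/4 → posterior Normal(15/332, 110/83)
obs 4: x=-5 → posterior Normal(-205/376, 55/47)
obs 5: x=-1/4 → posterior Normal(-18/35, 22/21)
obs 6: x=0 → posterior Normal(-27/58, 55/58)
obs 7: x=3 → posterior Normal(-21/127, 110/127)
obs 8: x=-9/2 → posterior Normal(-47/92, 55/69)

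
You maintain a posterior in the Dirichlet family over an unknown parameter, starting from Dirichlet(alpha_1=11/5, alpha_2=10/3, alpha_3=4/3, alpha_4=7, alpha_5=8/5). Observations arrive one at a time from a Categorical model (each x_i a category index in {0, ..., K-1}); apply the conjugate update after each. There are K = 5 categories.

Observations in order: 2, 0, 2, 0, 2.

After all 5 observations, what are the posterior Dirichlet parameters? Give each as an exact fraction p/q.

alpha_1=21/5, alpha_2=10/3, alpha_3=13/3, alpha_4=7, alpha_5=8/5

obs 1: x=2 → posterior Dirichlet(11/5, 10/3, 7/3, 7, 8/5)
obs 2: x=0 → posterior Dirichlet(16/5, 10/3, 7/3, 7, 8/5)
obs 3: x=2 → posterior Dirichlet(16/5, 10/3, 10/3, 7, 8/5)
obs 4: x=0 → posterior Dirichlet(21/5, 10/3, 10/3, 7, 8/5)
obs 5: x=2 → posterior Dirichlet(21/5, 10/3, 13/3, 7, 8/5)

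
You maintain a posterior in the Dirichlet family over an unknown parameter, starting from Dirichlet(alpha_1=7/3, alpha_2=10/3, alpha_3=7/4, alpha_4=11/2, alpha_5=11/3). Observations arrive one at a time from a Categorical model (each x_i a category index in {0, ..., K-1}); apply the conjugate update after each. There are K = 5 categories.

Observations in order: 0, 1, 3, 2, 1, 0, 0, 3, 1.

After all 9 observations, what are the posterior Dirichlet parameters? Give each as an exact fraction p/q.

alpha_1=16/3, alpha_2=19/3, alpha_3=11/4, alpha_4=15/2, alpha_5=11/3

obs 1: x=0 → posterior Dirichlet(10/3, 10/3, 7/4, 11/2, 11/3)
obs 2: x=1 → posterior Dirichlet(10/3, 13/3, 7/4, 11/2, 11/3)
obs 3: x=3 → posterior Dirichlet(10/3, 13/3, 7/4, 13/2, 11/3)
obs 4: x=2 → posterior Dirichlet(10/3, 13/3, 11/4, 13/2, 11/3)
obs 5: x=1 → posterior Dirichlet(10/3, 16/3, 11/4, 13/2, 11/3)
obs 6: x=0 → posterior Dirichlet(13/3, 16/3, 11/4, 13/2, 11/3)
obs 7: x=0 → posterior Dirichlet(16/3, 16/3, 11/4, 13/2, 11/3)
obs 8: x=3 → posterior Dirichlet(16/3, 16/3, 11/4, 15/2, 11/3)
obs 9: x=1 → posterior Dirichlet(16/3, 19/3, 11/4, 15/2, 11/3)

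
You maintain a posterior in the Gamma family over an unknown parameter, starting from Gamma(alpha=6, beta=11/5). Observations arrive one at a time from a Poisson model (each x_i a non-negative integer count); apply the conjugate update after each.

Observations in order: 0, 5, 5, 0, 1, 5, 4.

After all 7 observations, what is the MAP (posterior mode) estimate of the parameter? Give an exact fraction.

125/46

obs 1: x=0 → posterior Gamma(6, 16/5)
obs 2: x=5 → posterior Gamma(11, 21/5)
obs 3: x=5 → posterior Gamma(16, 26/5)
obs 4: x=0 → posterior Gamma(16, 31/5)
obs 5: x=1 → posterior Gamma(17, 36/5)
obs 6: x=5 → posterior Gamma(22, 41/5)
obs 7: x=4 → posterior Gamma(26, 46/5)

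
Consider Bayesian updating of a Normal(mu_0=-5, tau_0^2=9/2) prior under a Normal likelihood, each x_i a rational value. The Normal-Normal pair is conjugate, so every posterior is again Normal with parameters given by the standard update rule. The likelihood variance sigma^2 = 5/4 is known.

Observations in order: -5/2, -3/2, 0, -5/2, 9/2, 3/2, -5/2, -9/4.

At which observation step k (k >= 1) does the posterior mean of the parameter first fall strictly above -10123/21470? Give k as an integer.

obs 1: x=-5/2 → posterior Normal(-70/23, 45/46)
obs 2: x=-3/2 → posterior Normal(-97/41, 45/82)
obs 3: x=0 → posterior Normal(-97/59, 45/118)
obs 4: x=-5/2 → posterior Normal(-142/77, 45/154)
obs 5: x=9/2 → posterior Normal(-61/95, 9/38)
obs 6: x=3/2 → posterior Normal(-34/113, 45/226)
obs 7: x=-5/2 → posterior Normal(-79/131, 45/262)
obs 8: x=-9/4 → posterior Normal(-239/298, 45/298)

k = 6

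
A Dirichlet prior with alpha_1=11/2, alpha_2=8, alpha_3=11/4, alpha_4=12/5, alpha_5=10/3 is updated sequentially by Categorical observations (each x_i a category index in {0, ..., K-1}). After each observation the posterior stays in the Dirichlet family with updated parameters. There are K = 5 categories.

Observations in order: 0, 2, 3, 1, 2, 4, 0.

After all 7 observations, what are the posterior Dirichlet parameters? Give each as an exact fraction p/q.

alpha_1=15/2, alpha_2=9, alpha_3=19/4, alpha_4=17/5, alpha_5=13/3

obs 1: x=0 → posterior Dirichlet(13/2, 8, 11/4, 12/5, 10/3)
obs 2: x=2 → posterior Dirichlet(13/2, 8, 15/4, 12/5, 10/3)
obs 3: x=3 → posterior Dirichlet(13/2, 8, 15/4, 17/5, 10/3)
obs 4: x=1 → posterior Dirichlet(13/2, 9, 15/4, 17/5, 10/3)
obs 5: x=2 → posterior Dirichlet(13/2, 9, 19/4, 17/5, 10/3)
obs 6: x=4 → posterior Dirichlet(13/2, 9, 19/4, 17/5, 13/3)
obs 7: x=0 → posterior Dirichlet(15/2, 9, 19/4, 17/5, 13/3)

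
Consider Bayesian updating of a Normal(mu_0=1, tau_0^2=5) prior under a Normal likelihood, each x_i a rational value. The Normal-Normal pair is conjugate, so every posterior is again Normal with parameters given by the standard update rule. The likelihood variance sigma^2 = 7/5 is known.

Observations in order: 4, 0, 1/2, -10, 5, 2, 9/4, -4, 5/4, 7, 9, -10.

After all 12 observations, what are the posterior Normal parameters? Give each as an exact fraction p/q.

obs 1: x=4 → posterior Normal(107/32, 35/32)
obs 2: x=0 → posterior Normal(107/57, 35/57)
obs 3: x=1/2 → posterior Normal(239/164, 35/82)
obs 4: x=-10 → posterior Normal(-261/214, 35/107)
obs 5: x=5 → posterior Normal(-1/24, 35/132)
obs 6: x=2 → posterior Normal(89/314, 35/157)
obs 7: x=9/4 → posterior Normal(31/56, 5/26)
obs 8: x=-4 → posterior Normal(1/276, 35/207)
obs 9: x=5/4 → posterior Normal(4/29, 35/232)
obs 10: x=7 → posterior Normal(207/257, 35/257)
obs 11: x=9 → posterior Normal(72/47, 35/282)
obs 12: x=-10 → posterior Normal(182/307, 35/307)

mu_0=182/307, tau_0^2=35/307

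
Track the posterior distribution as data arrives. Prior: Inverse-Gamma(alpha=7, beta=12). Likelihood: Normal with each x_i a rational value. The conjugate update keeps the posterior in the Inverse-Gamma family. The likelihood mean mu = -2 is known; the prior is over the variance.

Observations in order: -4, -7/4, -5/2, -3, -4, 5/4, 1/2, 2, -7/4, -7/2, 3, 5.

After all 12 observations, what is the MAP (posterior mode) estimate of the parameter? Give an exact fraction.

obs 1: x=-4 → posterior Inverse-Gamma(15/2, 14)
obs 2: x=-7/4 → posterior Inverse-Gamma(8, 449/32)
obs 3: x=-5/2 → posterior Inverse-Gamma(17/2, 453/32)
obs 4: x=-3 → posterior Inverse-Gamma(9, 469/32)
obs 5: x=-4 → posterior Inverse-Gamma(19/2, 533/32)
obs 6: x=5/4 → posterior Inverse-Gamma(10, 351/16)
obs 7: x=1/2 → posterior Inverse-Gamma(21/2, 401/16)
obs 8: x=2 → posterior Inverse-Gamma(11, 529/16)
obs 9: x=-7/4 → posterior Inverse-Gamma(23/2, 1059/32)
obs 10: x=-7/2 → posterior Inverse-Gamma(12, 1095/32)
obs 11: x=3 → posterior Inverse-Gamma(25/2, 1495/32)
obs 12: x=5 → posterior Inverse-Gamma(13, 2279/32)

2279/448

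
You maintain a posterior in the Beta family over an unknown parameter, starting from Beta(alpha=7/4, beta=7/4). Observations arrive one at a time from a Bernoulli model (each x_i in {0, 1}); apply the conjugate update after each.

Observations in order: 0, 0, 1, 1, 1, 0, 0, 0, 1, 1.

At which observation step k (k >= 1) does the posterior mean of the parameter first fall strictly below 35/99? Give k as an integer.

obs 1: x=0 → posterior Beta(7/4, 11/4)
obs 2: x=0 → posterior Beta(7/4, 15/4)
obs 3: x=1 → posterior Beta(11/4, 15/4)
obs 4: x=1 → posterior Beta(15/4, 15/4)
obs 5: x=1 → posterior Beta(19/4, 15/4)
obs 6: x=0 → posterior Beta(19/4, 19/4)
obs 7: x=0 → posterior Beta(19/4, 23/4)
obs 8: x=0 → posterior Beta(19/4, 27/4)
obs 9: x=1 → posterior Beta(23/4, 27/4)
obs 10: x=1 → posterior Beta(27/4, 27/4)

k = 2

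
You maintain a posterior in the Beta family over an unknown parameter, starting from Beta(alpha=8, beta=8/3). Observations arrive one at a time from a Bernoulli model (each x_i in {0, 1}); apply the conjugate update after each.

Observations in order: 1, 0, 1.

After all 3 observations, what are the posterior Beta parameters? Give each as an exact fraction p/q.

obs 1: x=1 → posterior Beta(9, 8/3)
obs 2: x=0 → posterior Beta(9, 11/3)
obs 3: x=1 → posterior Beta(10, 11/3)

alpha=10, beta=11/3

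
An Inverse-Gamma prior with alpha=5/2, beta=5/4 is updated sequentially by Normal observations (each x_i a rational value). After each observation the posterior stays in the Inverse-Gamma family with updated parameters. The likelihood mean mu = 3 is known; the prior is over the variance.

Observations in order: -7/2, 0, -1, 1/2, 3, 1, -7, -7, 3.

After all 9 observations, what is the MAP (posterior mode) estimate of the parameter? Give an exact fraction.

obs 1: x=-7/2 → posterior Inverse-Gamma(3, 179/8)
obs 2: x=0 → posterior Inverse-Gamma(7/2, 215/8)
obs 3: x=-1 → posterior Inverse-Gamma(4, 279/8)
obs 4: x=1/2 → posterior Inverse-Gamma(9/2, 38)
obs 5: x=3 → posterior Inverse-Gamma(5, 38)
obs 6: x=1 → posterior Inverse-Gamma(11/2, 40)
obs 7: x=-7 → posterior Inverse-Gamma(6, 90)
obs 8: x=-7 → posterior Inverse-Gamma(13/2, 140)
obs 9: x=3 → posterior Inverse-Gamma(7, 140)

35/2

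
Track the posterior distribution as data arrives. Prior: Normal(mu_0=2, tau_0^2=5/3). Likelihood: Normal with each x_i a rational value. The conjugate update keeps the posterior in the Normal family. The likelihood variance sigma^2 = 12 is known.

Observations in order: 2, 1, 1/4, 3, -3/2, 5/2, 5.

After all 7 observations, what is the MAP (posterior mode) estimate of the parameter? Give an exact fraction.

533/284

obs 1: x=2 → posterior Normal(2, 60/41)
obs 2: x=1 → posterior Normal(87/46, 30/23)
obs 3: x=1/4 → posterior Normal(353/204, 20/17)
obs 4: x=3 → posterior Normal(59/32, 15/14)
obs 5: x=-3/2 → posterior Normal(383/244, 60/61)
obs 6: x=5/2 → posterior Normal(433/264, 10/11)
obs 7: x=5 → posterior Normal(533/284, 60/71)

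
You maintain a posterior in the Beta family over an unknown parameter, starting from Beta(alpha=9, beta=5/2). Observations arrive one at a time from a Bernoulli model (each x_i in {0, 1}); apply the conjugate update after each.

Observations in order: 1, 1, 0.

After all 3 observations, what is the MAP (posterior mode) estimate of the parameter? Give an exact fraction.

4/5

obs 1: x=1 → posterior Beta(10, 5/2)
obs 2: x=1 → posterior Beta(11, 5/2)
obs 3: x=0 → posterior Beta(11, 7/2)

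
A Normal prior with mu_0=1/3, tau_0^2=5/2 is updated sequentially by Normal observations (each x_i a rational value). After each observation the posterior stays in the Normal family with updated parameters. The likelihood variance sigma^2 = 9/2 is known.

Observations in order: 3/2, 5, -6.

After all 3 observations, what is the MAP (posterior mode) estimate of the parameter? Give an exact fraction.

obs 1: x=3/2 → posterior Normal(3/4, 45/28)
obs 2: x=5 → posterior Normal(71/38, 45/38)
obs 3: x=-6 → posterior Normal(11/48, 15/16)

11/48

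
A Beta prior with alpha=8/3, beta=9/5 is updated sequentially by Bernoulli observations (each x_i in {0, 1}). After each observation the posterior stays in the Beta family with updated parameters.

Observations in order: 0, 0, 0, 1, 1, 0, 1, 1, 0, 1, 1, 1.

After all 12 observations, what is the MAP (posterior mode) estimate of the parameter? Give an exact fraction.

obs 1: x=0 → posterior Beta(8/3, 14/5)
obs 2: x=0 → posterior Beta(8/3, 19/5)
obs 3: x=0 → posterior Beta(8/3, 24/5)
obs 4: x=1 → posterior Beta(11/3, 24/5)
obs 5: x=1 → posterior Beta(14/3, 24/5)
obs 6: x=0 → posterior Beta(14/3, 29/5)
obs 7: x=1 → posterior Beta(17/3, 29/5)
obs 8: x=1 → posterior Beta(20/3, 29/5)
obs 9: x=0 → posterior Beta(20/3, 34/5)
obs 10: x=1 → posterior Beta(23/3, 34/5)
obs 11: x=1 → posterior Beta(26/3, 34/5)
obs 12: x=1 → posterior Beta(29/3, 34/5)

130/217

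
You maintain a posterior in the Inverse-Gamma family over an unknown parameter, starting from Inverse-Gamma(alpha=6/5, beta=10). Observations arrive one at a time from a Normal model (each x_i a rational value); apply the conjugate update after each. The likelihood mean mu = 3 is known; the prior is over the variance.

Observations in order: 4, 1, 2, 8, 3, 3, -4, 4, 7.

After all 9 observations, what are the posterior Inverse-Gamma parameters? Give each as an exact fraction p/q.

obs 1: x=4 → posterior Inverse-Gamma(17/10, 21/2)
obs 2: x=1 → posterior Inverse-Gamma(11/5, 25/2)
obs 3: x=2 → posterior Inverse-Gamma(27/10, 13)
obs 4: x=8 → posterior Inverse-Gamma(16/5, 51/2)
obs 5: x=3 → posterior Inverse-Gamma(37/10, 51/2)
obs 6: x=3 → posterior Inverse-Gamma(21/5, 51/2)
obs 7: x=-4 → posterior Inverse-Gamma(47/10, 50)
obs 8: x=4 → posterior Inverse-Gamma(26/5, 101/2)
obs 9: x=7 → posterior Inverse-Gamma(57/10, 117/2)

alpha=57/10, beta=117/2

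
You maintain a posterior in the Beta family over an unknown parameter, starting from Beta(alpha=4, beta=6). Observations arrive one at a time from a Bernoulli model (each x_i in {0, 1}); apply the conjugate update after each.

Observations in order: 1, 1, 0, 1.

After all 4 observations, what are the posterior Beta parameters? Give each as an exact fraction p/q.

alpha=7, beta=7

obs 1: x=1 → posterior Beta(5, 6)
obs 2: x=1 → posterior Beta(6, 6)
obs 3: x=0 → posterior Beta(6, 7)
obs 4: x=1 → posterior Beta(7, 7)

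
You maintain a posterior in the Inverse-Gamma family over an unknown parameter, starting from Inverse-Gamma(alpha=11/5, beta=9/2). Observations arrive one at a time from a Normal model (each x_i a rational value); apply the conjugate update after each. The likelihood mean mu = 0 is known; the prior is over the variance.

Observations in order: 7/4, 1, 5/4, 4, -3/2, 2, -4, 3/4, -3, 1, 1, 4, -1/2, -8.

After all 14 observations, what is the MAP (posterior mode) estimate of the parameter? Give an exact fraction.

11575/1632

obs 1: x=7/4 → posterior Inverse-Gamma(27/10, 193/32)
obs 2: x=1 → posterior Inverse-Gamma(16/5, 209/32)
obs 3: x=5/4 → posterior Inverse-Gamma(37/10, 117/16)
obs 4: x=4 → posterior Inverse-Gamma(21/5, 245/16)
obs 5: x=-3/2 → posterior Inverse-Gamma(47/10, 263/16)
obs 6: x=2 → posterior Inverse-Gamma(26/5, 295/16)
obs 7: x=-4 → posterior Inverse-Gamma(57/10, 423/16)
obs 8: x=3/4 → posterior Inverse-Gamma(31/5, 855/32)
obs 9: x=-3 → posterior Inverse-Gamma(67/10, 999/32)
obs 10: x=1 → posterior Inverse-Gamma(36/5, 1015/32)
obs 11: x=1 → posterior Inverse-Gamma(77/10, 1031/32)
obs 12: x=4 → posterior Inverse-Gamma(41/5, 1287/32)
obs 13: x=-1/2 → posterior Inverse-Gamma(87/10, 1291/32)
obs 14: x=-8 → posterior Inverse-Gamma(46/5, 2315/32)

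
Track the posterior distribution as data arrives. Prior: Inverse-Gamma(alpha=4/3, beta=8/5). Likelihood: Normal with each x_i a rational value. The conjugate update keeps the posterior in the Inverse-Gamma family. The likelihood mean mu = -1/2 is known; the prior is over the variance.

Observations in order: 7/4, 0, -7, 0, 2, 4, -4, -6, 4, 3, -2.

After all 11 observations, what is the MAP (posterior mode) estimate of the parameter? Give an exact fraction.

obs 1: x=7/4 → posterior Inverse-Gamma(11/6, 661/160)
obs 2: x=0 → posterior Inverse-Gamma(7/3, 681/160)
obs 3: x=-7 → posterior Inverse-Gamma(17/6, 4061/160)
obs 4: x=0 → posterior Inverse-Gamma(10/3, 4081/160)
obs 5: x=2 → posterior Inverse-Gamma(23/6, 4581/160)
obs 6: x=4 → posterior Inverse-Gamma(13/3, 6201/160)
obs 7: x=-4 → posterior Inverse-Gamma(29/6, 7181/160)
obs 8: x=-6 → posterior Inverse-Gamma(16/3, 9601/160)
obs 9: x=4 → posterior Inverse-Gamma(35/6, 11221/160)
obs 10: x=3 → posterior Inverse-Gamma(19/3, 12201/160)
obs 11: x=-2 → posterior Inverse-Gamma(41/6, 12381/160)

37143/3760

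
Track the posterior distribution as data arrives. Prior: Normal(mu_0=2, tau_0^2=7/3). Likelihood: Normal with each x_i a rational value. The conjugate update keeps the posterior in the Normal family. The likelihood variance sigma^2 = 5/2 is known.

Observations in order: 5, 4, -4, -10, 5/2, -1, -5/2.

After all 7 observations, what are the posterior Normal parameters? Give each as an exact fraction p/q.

obs 1: x=5 → posterior Normal(100/29, 35/29)
obs 2: x=4 → posterior Normal(156/43, 35/43)
obs 3: x=-4 → posterior Normal(100/57, 35/57)
obs 4: x=-10 → posterior Normal(-40/71, 35/71)
obs 5: x=5/2 → posterior Normal(-1/17, 7/17)
obs 6: x=-1 → posterior Normal(-19/99, 35/99)
obs 7: x=-5/2 → posterior Normal(-54/113, 35/113)

mu_0=-54/113, tau_0^2=35/113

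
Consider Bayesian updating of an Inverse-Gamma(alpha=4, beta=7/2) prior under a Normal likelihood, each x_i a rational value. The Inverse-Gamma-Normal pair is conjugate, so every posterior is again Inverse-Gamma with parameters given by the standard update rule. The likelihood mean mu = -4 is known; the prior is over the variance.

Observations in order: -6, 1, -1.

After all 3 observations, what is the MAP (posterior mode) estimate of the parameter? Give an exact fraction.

45/13

obs 1: x=-6 → posterior Inverse-Gamma(9/2, 11/2)
obs 2: x=1 → posterior Inverse-Gamma(5, 18)
obs 3: x=-1 → posterior Inverse-Gamma(11/2, 45/2)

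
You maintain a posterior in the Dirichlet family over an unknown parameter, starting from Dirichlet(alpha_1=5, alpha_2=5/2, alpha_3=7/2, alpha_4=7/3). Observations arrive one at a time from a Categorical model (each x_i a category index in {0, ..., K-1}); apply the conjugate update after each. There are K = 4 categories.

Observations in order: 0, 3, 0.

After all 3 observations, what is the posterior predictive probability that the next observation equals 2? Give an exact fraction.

3/14

obs 1: x=0 → posterior Dirichlet(6, 5/2, 7/2, 7/3)
obs 2: x=3 → posterior Dirichlet(6, 5/2, 7/2, 10/3)
obs 3: x=0 → posterior Dirichlet(7, 5/2, 7/2, 10/3)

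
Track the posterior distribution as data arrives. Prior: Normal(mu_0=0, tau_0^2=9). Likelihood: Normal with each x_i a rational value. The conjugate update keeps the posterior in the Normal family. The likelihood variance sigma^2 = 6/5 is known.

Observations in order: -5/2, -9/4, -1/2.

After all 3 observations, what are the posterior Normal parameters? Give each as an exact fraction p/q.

mu_0=-315/188, tau_0^2=18/47

obs 1: x=-5/2 → posterior Normal(-75/34, 18/17)
obs 2: x=-9/4 → posterior Normal(-285/128, 9/16)
obs 3: x=-1/2 → posterior Normal(-315/188, 18/47)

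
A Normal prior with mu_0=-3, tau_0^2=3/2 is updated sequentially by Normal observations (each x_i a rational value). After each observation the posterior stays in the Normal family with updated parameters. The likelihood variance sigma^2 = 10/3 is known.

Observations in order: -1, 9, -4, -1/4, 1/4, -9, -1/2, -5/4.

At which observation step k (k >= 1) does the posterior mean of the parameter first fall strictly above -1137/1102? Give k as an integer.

k = 2

obs 1: x=-1 → posterior Normal(-69/29, 30/29)
obs 2: x=9 → posterior Normal(6/19, 15/19)
obs 3: x=-4 → posterior Normal(-24/47, 30/47)
obs 4: x=-1/4 → posterior Normal(-15/32, 15/28)
obs 5: x=1/4 → posterior Normal(-24/65, 6/13)
obs 6: x=-9 → posterior Normal(-105/74, 15/37)
obs 7: x=-1/2 → posterior Normal(-219/166, 30/83)
obs 8: x=-5/4 → posterior Normal(-21/16, 15/46)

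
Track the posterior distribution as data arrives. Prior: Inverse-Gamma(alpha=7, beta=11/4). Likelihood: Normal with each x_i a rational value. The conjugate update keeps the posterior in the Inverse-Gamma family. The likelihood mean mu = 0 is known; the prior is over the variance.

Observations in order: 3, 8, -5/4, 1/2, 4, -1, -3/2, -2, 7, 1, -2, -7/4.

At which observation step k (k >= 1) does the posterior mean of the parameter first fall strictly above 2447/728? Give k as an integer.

obs 1: x=3 → posterior Inverse-Gamma(15/2, 29/4)
obs 2: x=8 → posterior Inverse-Gamma(8, 157/4)
obs 3: x=-5/4 → posterior Inverse-Gamma(17/2, 1281/32)
obs 4: x=1/2 → posterior Inverse-Gamma(9, 1285/32)
obs 5: x=4 → posterior Inverse-Gamma(19/2, 1541/32)
obs 6: x=-1 → posterior Inverse-Gamma(10, 1557/32)
obs 7: x=-3/2 → posterior Inverse-Gamma(21/2, 1593/32)
obs 8: x=-2 → posterior Inverse-Gamma(11, 1657/32)
obs 9: x=7 → posterior Inverse-Gamma(23/2, 2441/32)
obs 10: x=1 → posterior Inverse-Gamma(12, 2457/32)
obs 11: x=-2 → posterior Inverse-Gamma(25/2, 2521/32)
obs 12: x=-7/4 → posterior Inverse-Gamma(13, 1285/16)

k = 2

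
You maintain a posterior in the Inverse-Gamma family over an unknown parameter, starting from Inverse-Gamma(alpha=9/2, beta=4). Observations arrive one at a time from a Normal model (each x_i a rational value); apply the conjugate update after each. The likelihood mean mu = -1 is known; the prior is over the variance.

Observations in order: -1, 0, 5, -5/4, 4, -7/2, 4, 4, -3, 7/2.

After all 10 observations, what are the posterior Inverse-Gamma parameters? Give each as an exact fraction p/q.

alpha=19/2, beta=2409/32

obs 1: x=-1 → posterior Inverse-Gamma(5, 4)
obs 2: x=0 → posterior Inverse-Gamma(11/2, 9/2)
obs 3: x=5 → posterior Inverse-Gamma(6, 45/2)
obs 4: x=-5/4 → posterior Inverse-Gamma(13/2, 721/32)
obs 5: x=4 → posterior Inverse-Gamma(7, 1121/32)
obs 6: x=-7/2 → posterior Inverse-Gamma(15/2, 1221/32)
obs 7: x=4 → posterior Inverse-Gamma(8, 1621/32)
obs 8: x=4 → posterior Inverse-Gamma(17/2, 2021/32)
obs 9: x=-3 → posterior Inverse-Gamma(9, 2085/32)
obs 10: x=7/2 → posterior Inverse-Gamma(19/2, 2409/32)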